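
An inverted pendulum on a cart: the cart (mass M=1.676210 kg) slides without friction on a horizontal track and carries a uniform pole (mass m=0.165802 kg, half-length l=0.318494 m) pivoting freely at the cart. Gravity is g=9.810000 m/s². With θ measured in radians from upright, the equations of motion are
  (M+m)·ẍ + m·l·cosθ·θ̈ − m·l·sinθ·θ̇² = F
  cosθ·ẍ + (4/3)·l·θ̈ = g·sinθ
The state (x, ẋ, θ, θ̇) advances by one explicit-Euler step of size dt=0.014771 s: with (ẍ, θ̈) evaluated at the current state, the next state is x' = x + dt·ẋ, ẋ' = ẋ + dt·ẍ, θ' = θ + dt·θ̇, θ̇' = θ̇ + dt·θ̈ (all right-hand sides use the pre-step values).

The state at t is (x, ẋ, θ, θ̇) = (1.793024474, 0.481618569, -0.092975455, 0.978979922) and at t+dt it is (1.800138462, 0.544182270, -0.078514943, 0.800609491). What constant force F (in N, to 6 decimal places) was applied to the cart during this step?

F = 7.171754 N

ẍ = (ẋ'−ẋ)/dt = (0.544182270−0.481618569)/0.014771 = 4.235577
θ̈ = (θ̇'−θ̇)/dt = (0.800609491−0.978979922)/0.014771 = -12.075718
sinθ=-0.092842, cosθ=0.995681
F = (M+m)·ẍ + m·l·cosθ·θ̈ − m·l·sinθ·θ̇² = 7.801983 + -0.634928 − -0.004699 = 7.171754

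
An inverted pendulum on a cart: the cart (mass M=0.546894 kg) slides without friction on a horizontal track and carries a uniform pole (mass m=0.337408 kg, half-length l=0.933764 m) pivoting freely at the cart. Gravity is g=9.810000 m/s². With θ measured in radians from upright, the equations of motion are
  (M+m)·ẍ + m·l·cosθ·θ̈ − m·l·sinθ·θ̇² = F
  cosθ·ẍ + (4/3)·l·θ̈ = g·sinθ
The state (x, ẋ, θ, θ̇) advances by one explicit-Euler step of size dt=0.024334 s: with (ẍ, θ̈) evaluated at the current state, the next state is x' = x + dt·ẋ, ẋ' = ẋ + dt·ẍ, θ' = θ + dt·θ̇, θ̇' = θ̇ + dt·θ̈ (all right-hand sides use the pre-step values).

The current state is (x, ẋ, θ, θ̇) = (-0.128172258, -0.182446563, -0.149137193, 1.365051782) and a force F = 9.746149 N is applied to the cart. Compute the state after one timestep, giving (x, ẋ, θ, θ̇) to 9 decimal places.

sinθ=-0.148584958, cosθ=0.988899646
temp = (F + m·l·θ̇²·sinθ)/(M+m) = (9.746149 + -0.087229946)/0.884302 = 10.922647528
θ̈ = (g·sinθ − cosθ·temp)/(l·(4/3 − m·cos²θ/(M+m))) = -13.672724770
ẍ = temp − m·l·θ̈·cosθ/(M+m) = 15.739897554
Euler: x'=-0.128172258+0.024334·-0.182446563=-0.132611913, ẋ'=-0.182446563+0.024334·15.739897554=0.200568104
       θ'=-0.149137193+0.024334·1.365051782=-0.115920023, θ̇'=1.365051782+0.024334·-13.672724770=1.032339697

(-0.132611913, 0.200568104, -0.115920023, 1.032339697)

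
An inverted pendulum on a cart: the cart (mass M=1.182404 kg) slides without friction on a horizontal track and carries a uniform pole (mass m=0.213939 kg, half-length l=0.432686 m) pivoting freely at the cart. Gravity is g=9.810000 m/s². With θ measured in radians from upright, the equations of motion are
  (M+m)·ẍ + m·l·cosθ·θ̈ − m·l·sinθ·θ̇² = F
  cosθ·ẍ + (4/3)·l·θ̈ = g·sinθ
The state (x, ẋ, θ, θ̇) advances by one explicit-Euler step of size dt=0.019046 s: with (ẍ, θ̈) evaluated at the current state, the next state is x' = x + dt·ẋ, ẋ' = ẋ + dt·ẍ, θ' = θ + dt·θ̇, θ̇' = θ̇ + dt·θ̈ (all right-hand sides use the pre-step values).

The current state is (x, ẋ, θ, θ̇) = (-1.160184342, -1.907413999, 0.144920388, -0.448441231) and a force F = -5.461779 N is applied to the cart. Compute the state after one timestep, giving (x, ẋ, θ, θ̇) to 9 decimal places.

sinθ=0.144413653, cosθ=0.989517406
temp = (F + m·l·θ̇²·sinθ)/(M+m) = (-5.461779 + 0.002688327)/1.396343 = -3.909562817
θ̈ = (g·sinθ − cosθ·temp)/(l·(4/3 − m·cos²θ/(M+m))) = 10.322733228
ẍ = temp − m·l·θ̈·cosθ/(M+m) = -4.586718979
Euler: x'=-1.160184342+0.019046·-1.907413999=-1.196512949, ẋ'=-1.907413999+0.019046·-4.586718979=-1.994772649
       θ'=0.144920388+0.019046·-0.448441231=0.136379376, θ̇'=-0.448441231+0.019046·10.322733228=-0.251834454

(-1.196512949, -1.994772649, 0.136379376, -0.251834454)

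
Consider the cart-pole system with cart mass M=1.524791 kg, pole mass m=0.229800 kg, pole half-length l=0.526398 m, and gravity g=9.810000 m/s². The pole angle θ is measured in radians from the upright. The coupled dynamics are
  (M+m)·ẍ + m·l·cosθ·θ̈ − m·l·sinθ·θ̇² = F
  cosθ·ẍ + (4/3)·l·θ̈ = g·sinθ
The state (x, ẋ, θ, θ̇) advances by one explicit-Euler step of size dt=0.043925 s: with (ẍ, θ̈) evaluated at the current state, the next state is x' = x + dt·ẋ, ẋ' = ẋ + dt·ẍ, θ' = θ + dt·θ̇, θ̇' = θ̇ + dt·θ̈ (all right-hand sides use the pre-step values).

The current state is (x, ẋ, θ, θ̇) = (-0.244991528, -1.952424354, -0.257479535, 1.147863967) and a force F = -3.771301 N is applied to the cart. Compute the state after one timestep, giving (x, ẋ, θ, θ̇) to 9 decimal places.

(-0.330751768, -2.046027665, -0.207059610, 1.120494690)

sinθ=-0.254643986, cosθ=0.967034870
temp = (F + m·l·θ̇²·sinθ)/(M+m) = (-3.771301 + -0.040586212)/1.754591 = -2.172521808
θ̈ = (g·sinθ − cosθ·temp)/(l·(4/3 − m·cos²θ/(M+m))) = -0.623091115
ẍ = temp − m·l·θ̈·cosθ/(M+m) = -2.130980320
Euler: x'=-0.244991528+0.043925·-1.952424354=-0.330751768, ẋ'=-1.952424354+0.043925·-2.130980320=-2.046027665
       θ'=-0.257479535+0.043925·1.147863967=-0.207059610, θ̇'=1.147863967+0.043925·-0.623091115=1.120494690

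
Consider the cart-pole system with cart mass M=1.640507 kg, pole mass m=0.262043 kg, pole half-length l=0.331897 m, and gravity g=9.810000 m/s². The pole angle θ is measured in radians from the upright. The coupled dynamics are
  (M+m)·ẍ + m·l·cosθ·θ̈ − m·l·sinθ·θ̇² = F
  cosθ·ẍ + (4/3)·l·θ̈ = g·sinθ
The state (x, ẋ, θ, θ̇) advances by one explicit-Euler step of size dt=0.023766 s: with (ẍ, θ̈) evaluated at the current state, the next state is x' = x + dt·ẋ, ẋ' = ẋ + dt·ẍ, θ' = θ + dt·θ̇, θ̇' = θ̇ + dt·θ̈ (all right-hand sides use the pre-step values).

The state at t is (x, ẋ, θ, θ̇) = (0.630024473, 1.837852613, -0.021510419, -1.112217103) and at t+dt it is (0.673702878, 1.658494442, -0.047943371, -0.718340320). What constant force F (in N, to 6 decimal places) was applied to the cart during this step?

F = -12.914872 N

ẍ = (ẋ'−ẋ)/dt = (1.658494442−1.837852613)/0.023766 = -7.546839
θ̈ = (θ̇'−θ̇)/dt = (-0.718340320−-1.112217103)/0.023766 = 16.573121
sinθ=-0.021509, cosθ=0.999769
F = (M+m)·ẍ + m·l·cosθ·θ̈ − m·l·sinθ·θ̇² = -14.358238 + 1.441052 − -0.002314 = -12.914872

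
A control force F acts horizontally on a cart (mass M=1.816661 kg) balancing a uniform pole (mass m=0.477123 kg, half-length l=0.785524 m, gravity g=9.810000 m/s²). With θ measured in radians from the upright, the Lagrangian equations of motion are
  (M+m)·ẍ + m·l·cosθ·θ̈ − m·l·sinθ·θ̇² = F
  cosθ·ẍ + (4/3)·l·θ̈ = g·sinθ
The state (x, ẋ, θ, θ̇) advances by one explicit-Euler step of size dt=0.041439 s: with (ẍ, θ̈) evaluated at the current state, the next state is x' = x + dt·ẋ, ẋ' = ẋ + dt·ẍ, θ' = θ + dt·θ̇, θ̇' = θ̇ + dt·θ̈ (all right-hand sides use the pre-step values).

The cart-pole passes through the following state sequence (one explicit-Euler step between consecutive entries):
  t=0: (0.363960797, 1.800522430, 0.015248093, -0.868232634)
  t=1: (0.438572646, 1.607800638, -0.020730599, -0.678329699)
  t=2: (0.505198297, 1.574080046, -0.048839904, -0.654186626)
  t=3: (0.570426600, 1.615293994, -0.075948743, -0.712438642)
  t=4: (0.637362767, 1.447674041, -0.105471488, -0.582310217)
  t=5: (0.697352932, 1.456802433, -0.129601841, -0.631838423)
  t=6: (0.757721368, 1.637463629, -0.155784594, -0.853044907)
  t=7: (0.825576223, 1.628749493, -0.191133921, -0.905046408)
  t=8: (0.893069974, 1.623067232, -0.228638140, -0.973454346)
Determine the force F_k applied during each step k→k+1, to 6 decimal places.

step 0→1:
  ẍ = (ẋ'−ẋ)/dt = (1.607800638−1.800522430)/0.041439 = -4.650735
  θ̈ = (θ̇'−θ̇)/dt = (-0.678329699−-0.868232634)/0.041439 = 4.582710
  sinθ=0.015248, cosθ=0.999884
  F = (M+m)·ẍ + m·l·cosθ·θ̈ − m·l·sinθ·θ̇² = -10.667781 + 1.717362 − 0.004308 = -8.954727
step 1→2:
  ẍ = (ẋ'−ẋ)/dt = (1.574080046−1.607800638)/0.041439 = -0.813740
  θ̈ = (θ̇'−θ̇)/dt = (-0.654186626−-0.678329699)/0.041439 = 0.582617
  sinθ=-0.020729, cosθ=0.999785
  F = (M+m)·ẍ + m·l·cosθ·θ̈ − m·l·sinθ·θ̇² = -1.866545 + 0.218313 − -0.003575 = -1.644657
step 2→3:
  ẍ = (ẋ'−ẋ)/dt = (1.615293994−1.574080046)/0.041439 = 0.994569
  θ̈ = (θ̇'−θ̇)/dt = (-0.712438642−-0.654186626)/0.041439 = -1.405729
  sinθ=-0.048820, cosθ=0.998808
  F = (M+m)·ẍ + m·l·cosθ·θ̈ − m·l·sinθ·θ̇² = 2.281327 + -0.526227 − -0.007831 = 1.762930
step 3→4:
  ẍ = (ẋ'−ẋ)/dt = (1.447674041−1.615293994)/0.041439 = -4.044981
  θ̈ = (θ̇'−θ̇)/dt = (-0.582310217−-0.712438642)/0.041439 = 3.140240
  sinθ=-0.075876, cosθ=0.997117
  F = (M+m)·ẍ + m·l·cosθ·θ̈ − m·l·sinθ·θ̇² = -9.278312 + 1.173543 − -0.014434 = -8.090335
step 4→5:
  ẍ = (ẋ'−ẋ)/dt = (1.456802433−1.447674041)/0.041439 = 0.220285
  θ̈ = (θ̇'−θ̇)/dt = (-0.631838423−-0.582310217)/0.041439 = -1.195208
  sinθ=-0.105276, cosθ=0.994443
  F = (M+m)·ẍ + m·l·cosθ·θ̈ − m·l·sinθ·θ̇² = 0.505286 + -0.445464 − -0.013379 = 0.073201
step 5→6:
  ẍ = (ẋ'−ẋ)/dt = (1.637463629−1.456802433)/0.041439 = 4.359690
  θ̈ = (θ̇'−θ̇)/dt = (-0.853044907−-0.631838423)/0.041439 = -5.338123
  sinθ=-0.129239, cosθ=0.991613
  F = (M+m)·ẍ + m·l·cosθ·θ̈ − m·l·sinθ·θ̇² = 10.000187 + -1.983905 − -0.019337 = 8.035620
step 6→7:
  ẍ = (ẋ'−ẋ)/dt = (1.628749493−1.637463629)/0.041439 = -0.210288
  θ̈ = (θ̇'−θ̇)/dt = (-0.905046408−-0.853044907)/0.041439 = -1.254893
  sinθ=-0.155155, cosθ=0.987890
  F = (M+m)·ẍ + m·l·cosθ·θ̈ − m·l·sinθ·θ̇² = -0.482356 + -0.464628 − -0.042316 = -0.904668
step 7→8:
  ẍ = (ẋ'−ẋ)/dt = (1.623067232−1.628749493)/0.041439 = -0.137124
  θ̈ = (θ̇'−θ̇)/dt = (-0.973454346−-0.905046408)/0.041439 = -1.650811
  sinθ=-0.189972, cosθ=0.981789
  F = (M+m)·ẍ + m·l·cosθ·θ̈ − m·l·sinθ·θ̇² = -0.314532 + -0.607443 − -0.058321 = -0.863654

F_0 = -8.954727 N
F_1 = -1.644657 N
F_2 = 1.762930 N
F_3 = -8.090335 N
F_4 = 0.073201 N
F_5 = 8.035620 N
F_6 = -0.904668 N
F_7 = -0.863654 N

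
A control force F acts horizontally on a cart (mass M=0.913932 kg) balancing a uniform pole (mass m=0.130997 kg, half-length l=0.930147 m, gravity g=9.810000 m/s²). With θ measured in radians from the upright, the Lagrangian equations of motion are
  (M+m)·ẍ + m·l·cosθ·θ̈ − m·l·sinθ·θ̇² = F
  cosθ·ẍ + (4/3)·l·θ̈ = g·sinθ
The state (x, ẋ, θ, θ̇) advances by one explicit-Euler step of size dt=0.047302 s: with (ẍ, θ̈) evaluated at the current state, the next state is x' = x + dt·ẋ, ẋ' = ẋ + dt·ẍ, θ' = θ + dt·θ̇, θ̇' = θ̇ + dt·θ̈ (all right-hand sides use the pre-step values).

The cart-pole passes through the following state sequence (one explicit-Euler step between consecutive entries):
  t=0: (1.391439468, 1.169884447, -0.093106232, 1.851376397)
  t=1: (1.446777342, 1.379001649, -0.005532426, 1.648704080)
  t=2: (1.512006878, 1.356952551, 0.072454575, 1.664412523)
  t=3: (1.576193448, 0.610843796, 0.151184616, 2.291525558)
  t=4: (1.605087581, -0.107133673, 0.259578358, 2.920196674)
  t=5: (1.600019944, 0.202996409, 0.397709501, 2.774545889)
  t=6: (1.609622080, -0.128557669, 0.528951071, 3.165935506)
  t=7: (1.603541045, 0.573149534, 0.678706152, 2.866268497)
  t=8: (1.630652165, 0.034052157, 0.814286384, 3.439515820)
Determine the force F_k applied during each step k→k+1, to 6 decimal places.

F_0 = 4.138543 N
F_1 = -0.444782 N
F_2 = -14.895258 N
F_3 = -14.355970 N
F_4 = 6.221643 N
F_5 = -6.758012 N
F_6 = 14.218403 N
F_7 = -11.388013 N

step 0→1:
  ẍ = (ẋ'−ẋ)/dt = (1.379001649−1.169884447)/0.047302 = 4.420896
  θ̈ = (θ̇'−θ̇)/dt = (1.648704080−1.851376397)/0.047302 = -4.284646
  sinθ=-0.092972, cosθ=0.995669
  F = (M+m)·ẍ + m·l·cosθ·θ̈ − m·l·sinθ·θ̇² = 4.619522 + -0.519808 − -0.038829 = 4.138543
step 1→2:
  ẍ = (ẋ'−ẋ)/dt = (1.356952551−1.379001649)/0.047302 = -0.466135
  θ̈ = (θ̇'−θ̇)/dt = (1.664412523−1.648704080)/0.047302 = 0.332088
  sinθ=-0.005532, cosθ=0.999985
  F = (M+m)·ẍ + m·l·cosθ·θ̈ − m·l·sinθ·θ̇² = -0.487078 + 0.040463 − -0.001832 = -0.444782
step 2→3:
  ẍ = (ẋ'−ẋ)/dt = (0.610843796−1.356952551)/0.047302 = -15.773303
  θ̈ = (θ̇'−θ̇)/dt = (2.291525558−1.664412523)/0.047302 = 13.257643
  sinθ=0.072391, cosθ=0.997376
  F = (M+m)·ẍ + m·l·cosθ·θ̈ − m·l·sinθ·θ̇² = -16.481981 + 1.611159 − 0.024435 = -14.895258
step 3→4:
  ẍ = (ẋ'−ẋ)/dt = (-0.107133673−0.610843796)/0.047302 = -15.178586
  θ̈ = (θ̇'−θ̇)/dt = (2.920196674−2.291525558)/0.047302 = 13.290582
  sinθ=0.150609, cosθ=0.988593
  F = (M+m)·ẍ + m·l·cosθ·θ̈ − m·l·sinθ·θ̇² = -15.860545 + 1.600938 − 0.096364 = -14.355970
step 4→5:
  ẍ = (ẋ'−ẋ)/dt = (0.202996409−-0.107133673)/0.047302 = 6.556384
  θ̈ = (θ̇'−θ̇)/dt = (2.774545889−2.920196674)/0.047302 = -3.079168
  sinθ=0.256673, cosθ=0.966498
  F = (M+m)·ẍ + m·l·cosθ·θ̈ − m·l·sinθ·θ̇² = 6.850956 + -0.362616 − 0.266697 = 6.221643
step 5→6:
  ẍ = (ẋ'−ẋ)/dt = (-0.128557669−0.202996409)/0.047302 = -7.009304
  θ̈ = (θ̇'−θ̇)/dt = (3.165935506−2.774545889)/0.047302 = 8.274272
  sinθ=0.387308, cosθ=0.921951
  F = (M+m)·ẍ + m·l·cosθ·θ̈ − m·l·sinθ·θ̇² = -7.324225 + 0.929502 − 0.363289 = -6.758012
step 6→7:
  ẍ = (ẋ'−ẋ)/dt = (0.573149534−-0.128557669)/0.047302 = 14.834620
  θ̈ = (θ̇'−θ̇)/dt = (2.866268497−3.165935506)/0.047302 = -6.335187
  sinθ=0.504628, cosθ=0.863337
  F = (M+m)·ẍ + m·l·cosθ·θ̈ − m·l·sinθ·θ̇² = 15.501125 + -0.666427 − 0.616295 = 14.218403
step 7→8:
  ẍ = (ẋ'−ẋ)/dt = (0.034052157−0.573149534)/0.047302 = -11.396926
  θ̈ = (θ̇'−θ̇)/dt = (3.439515820−2.866268497)/0.047302 = 12.118881
  sinθ=0.627786, cosθ=0.778386
  F = (M+m)·ẍ + m·l·cosθ·θ̈ − m·l·sinθ·θ̇² = -11.908978 + 1.149398 − 0.628432 = -11.388013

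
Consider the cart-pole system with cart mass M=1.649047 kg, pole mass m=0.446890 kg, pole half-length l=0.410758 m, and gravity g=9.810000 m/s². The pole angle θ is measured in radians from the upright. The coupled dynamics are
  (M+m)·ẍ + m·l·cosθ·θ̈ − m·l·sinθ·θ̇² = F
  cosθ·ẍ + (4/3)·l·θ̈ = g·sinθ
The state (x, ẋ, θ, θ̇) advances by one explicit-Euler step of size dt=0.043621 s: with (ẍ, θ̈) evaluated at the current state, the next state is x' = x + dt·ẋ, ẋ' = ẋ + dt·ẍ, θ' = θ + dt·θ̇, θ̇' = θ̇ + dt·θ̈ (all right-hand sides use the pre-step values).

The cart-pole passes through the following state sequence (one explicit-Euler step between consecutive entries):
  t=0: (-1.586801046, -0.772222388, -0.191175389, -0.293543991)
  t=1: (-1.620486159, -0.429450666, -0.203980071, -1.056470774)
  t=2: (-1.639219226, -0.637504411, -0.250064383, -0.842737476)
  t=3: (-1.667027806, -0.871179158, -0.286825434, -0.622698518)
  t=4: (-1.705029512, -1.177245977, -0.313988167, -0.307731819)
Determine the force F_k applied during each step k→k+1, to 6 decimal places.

step 0→1:
  ẍ = (ẋ'−ẋ)/dt = (-0.429450666−-0.772222388)/0.043621 = 7.857952
  θ̈ = (θ̇'−θ̇)/dt = (-1.056470774−-0.293543991)/0.043621 = -17.489897
  sinθ=-0.190013, cosθ=0.981782
  F = (M+m)·ẍ + m·l·cosθ·θ̈ − m·l·sinθ·θ̇² = 16.469772 + -3.152019 − -0.003005 = 13.320759
step 1→2:
  ẍ = (ẋ'−ẋ)/dt = (-0.637504411−-0.429450666)/0.043621 = -4.769578
  θ̈ = (θ̇'−θ̇)/dt = (-0.842737476−-1.056470774)/0.043621 = 4.899780
  sinθ=-0.202568, cosθ=0.979268
  F = (M+m)·ẍ + m·l·cosθ·θ̈ − m·l·sinθ·θ̇² = -9.996734 + 0.880775 − -0.041502 = -9.074457
step 2→3:
  ẍ = (ẋ'−ẋ)/dt = (-0.871179158−-0.637504411)/0.043621 = -5.356932
  θ̈ = (θ̇'−θ̇)/dt = (-0.622698518−-0.842737476)/0.043621 = 5.044335
  sinθ=-0.247466, cosθ=0.968896
  F = (M+m)·ẍ + m·l·cosθ·θ̈ − m·l·sinθ·θ̇² = -11.227793 + 0.897156 − -0.032262 = -10.298375
step 3→4:
  ẍ = (ẋ'−ẋ)/dt = (-1.177245977−-0.871179158)/0.043621 = -7.016502
  θ̈ = (θ̇'−θ̇)/dt = (-0.307731819−-0.622698518)/0.043621 = 7.220529
  sinθ=-0.282909, cosθ=0.959147
  F = (M+m)·ẍ + m·l·cosθ·θ̈ − m·l·sinθ·θ̇² = -14.706145 + 1.271279 − -0.020137 = -13.414730

F_0 = 13.320759 N
F_1 = -9.074457 N
F_2 = -10.298375 N
F_3 = -13.414730 N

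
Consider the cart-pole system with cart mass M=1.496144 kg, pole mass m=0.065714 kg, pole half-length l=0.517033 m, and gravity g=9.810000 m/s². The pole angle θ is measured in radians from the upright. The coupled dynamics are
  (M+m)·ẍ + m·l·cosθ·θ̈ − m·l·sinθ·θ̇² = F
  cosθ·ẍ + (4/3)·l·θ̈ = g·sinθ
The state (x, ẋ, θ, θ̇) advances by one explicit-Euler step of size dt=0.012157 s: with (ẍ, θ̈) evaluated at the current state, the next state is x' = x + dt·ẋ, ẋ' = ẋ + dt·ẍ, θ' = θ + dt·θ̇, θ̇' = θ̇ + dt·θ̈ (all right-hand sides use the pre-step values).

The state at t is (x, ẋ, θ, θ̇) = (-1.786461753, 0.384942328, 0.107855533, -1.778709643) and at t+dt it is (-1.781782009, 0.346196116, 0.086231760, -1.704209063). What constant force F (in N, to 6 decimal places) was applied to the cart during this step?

F = -4.782447 N

ẍ = (ẋ'−ẋ)/dt = (0.346196116−0.384942328)/0.012157 = -3.187152
θ̈ = (θ̇'−θ̇)/dt = (-1.704209063−-1.778709643)/0.012157 = 6.128204
sinθ=0.107647, cosθ=0.994189
F = (M+m)·ẍ + m·l·cosθ·θ̈ − m·l·sinθ·θ̇² = -4.977879 + 0.207004 − 0.011571 = -4.782447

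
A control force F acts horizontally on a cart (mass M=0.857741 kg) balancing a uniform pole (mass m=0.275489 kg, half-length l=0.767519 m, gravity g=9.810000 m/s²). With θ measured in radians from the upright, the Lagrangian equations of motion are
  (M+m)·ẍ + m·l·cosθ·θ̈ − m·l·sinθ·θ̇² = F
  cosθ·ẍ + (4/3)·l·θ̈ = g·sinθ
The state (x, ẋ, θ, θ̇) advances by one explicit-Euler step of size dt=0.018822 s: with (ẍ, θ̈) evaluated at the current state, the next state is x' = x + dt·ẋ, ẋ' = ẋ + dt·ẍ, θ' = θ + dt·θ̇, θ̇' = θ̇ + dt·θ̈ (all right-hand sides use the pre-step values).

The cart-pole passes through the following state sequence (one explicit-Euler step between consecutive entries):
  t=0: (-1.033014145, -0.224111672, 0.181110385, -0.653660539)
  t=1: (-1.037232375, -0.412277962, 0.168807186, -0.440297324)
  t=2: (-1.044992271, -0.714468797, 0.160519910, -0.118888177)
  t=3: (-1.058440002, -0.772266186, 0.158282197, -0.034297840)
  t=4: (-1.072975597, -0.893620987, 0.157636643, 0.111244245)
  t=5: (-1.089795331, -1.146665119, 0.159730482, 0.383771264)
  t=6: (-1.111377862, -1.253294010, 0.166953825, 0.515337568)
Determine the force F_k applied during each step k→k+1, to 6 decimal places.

step 0→1:
  ẍ = (ẋ'−ẋ)/dt = (-0.412277962−-0.224111672)/0.018822 = -9.997146
  θ̈ = (θ̇'−θ̇)/dt = (-0.440297324−-0.653660539)/0.018822 = 11.335842
  sinθ=0.180122, cosθ=0.983644
  F = (M+m)·ẍ + m·l·cosθ·θ̈ − m·l·sinθ·θ̇² = -11.329066 + 2.357682 − 0.016273 = -8.987657
step 1→2:
  ẍ = (ẋ'−ẋ)/dt = (-0.714468797−-0.412277962)/0.018822 = -16.055193
  θ̈ = (θ̇'−θ̇)/dt = (-0.118888177−-0.440297324)/0.018822 = 17.076248
  sinθ=0.168007, cosθ=0.985786
  F = (M+m)·ẍ + m·l·cosθ·θ̈ − m·l·sinθ·θ̇² = -18.194226 + 3.559332 − 0.006887 = -14.641781
step 2→3:
  ẍ = (ẋ'−ẋ)/dt = (-0.772266186−-0.714468797)/0.018822 = -3.070736
  θ̈ = (θ̇'−θ̇)/dt = (-0.034297840−-0.118888177)/0.018822 = 4.494227
  sinθ=0.159831, cosθ=0.987144
  F = (M+m)·ẍ + m·l·cosθ·θ̈ − m·l·sinθ·θ̇² = -3.479850 + 0.938057 − 0.000478 = -2.542271
step 3→4:
  ẍ = (ẋ'−ẋ)/dt = (-0.893620987−-0.772266186)/0.018822 = -6.447498
  θ̈ = (θ̇'−θ̇)/dt = (0.111244245−-0.034297840)/0.018822 = 7.732552
  sinθ=0.157622, cosθ=0.987500
  F = (M+m)·ẍ + m·l·cosθ·θ̈ − m·l·sinθ·θ̇² = -7.306498 + 1.614556 − 0.000039 = -5.691981
step 4→5:
  ẍ = (ẋ'−ẋ)/dt = (-1.146665119−-0.893620987)/0.018822 = -13.444062
  θ̈ = (θ̇'−θ̇)/dt = (0.383771264−0.111244245)/0.018822 = 14.479174
  sinθ=0.156985, cosθ=0.987601
  F = (M+m)·ẍ + m·l·cosθ·θ̈ − m·l·sinθ·θ̇² = -15.235214 + 3.023561 − 0.000411 = -12.212064
step 5→6:
  ẍ = (ẋ'−ẋ)/dt = (-1.253294010−-1.146665119)/0.018822 = -5.665120
  θ̈ = (θ̇'−θ̇)/dt = (0.515337568−0.383771264)/0.018822 = 6.990028
  sinθ=0.159052, cosθ=0.987270
  F = (M+m)·ẍ + m·l·cosθ·θ̈ − m·l·sinθ·θ̇² = -6.419884 + 1.459178 − 0.004953 = -4.965659

F_0 = -8.987657 N
F_1 = -14.641781 N
F_2 = -2.542271 N
F_3 = -5.691981 N
F_4 = -12.212064 N
F_5 = -4.965659 N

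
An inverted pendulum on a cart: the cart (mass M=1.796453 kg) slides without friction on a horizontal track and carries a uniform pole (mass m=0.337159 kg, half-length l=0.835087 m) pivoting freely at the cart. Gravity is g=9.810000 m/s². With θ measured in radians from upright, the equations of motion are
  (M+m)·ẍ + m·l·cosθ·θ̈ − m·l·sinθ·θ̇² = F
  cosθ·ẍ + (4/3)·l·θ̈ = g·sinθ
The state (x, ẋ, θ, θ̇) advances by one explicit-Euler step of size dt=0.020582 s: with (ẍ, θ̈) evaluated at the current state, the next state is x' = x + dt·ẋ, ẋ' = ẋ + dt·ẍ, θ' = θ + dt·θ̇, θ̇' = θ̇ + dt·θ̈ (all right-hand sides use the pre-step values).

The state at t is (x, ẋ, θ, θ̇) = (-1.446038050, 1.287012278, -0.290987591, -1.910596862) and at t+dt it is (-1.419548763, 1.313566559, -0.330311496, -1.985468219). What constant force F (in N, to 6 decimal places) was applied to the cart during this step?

ẍ = (ẋ'−ẋ)/dt = (1.313566559−1.287012278)/0.020582 = 1.290170
θ̈ = (θ̇'−θ̇)/dt = (-1.985468219−-1.910596862)/0.020582 = -3.637710
sinθ=-0.286898, cosθ=0.957961
F = (M+m)·ẍ + m·l·cosθ·θ̈ − m·l·sinθ·θ̇² = 2.752722 + -0.981166 − -0.294871 = 2.066428

F = 2.066428 N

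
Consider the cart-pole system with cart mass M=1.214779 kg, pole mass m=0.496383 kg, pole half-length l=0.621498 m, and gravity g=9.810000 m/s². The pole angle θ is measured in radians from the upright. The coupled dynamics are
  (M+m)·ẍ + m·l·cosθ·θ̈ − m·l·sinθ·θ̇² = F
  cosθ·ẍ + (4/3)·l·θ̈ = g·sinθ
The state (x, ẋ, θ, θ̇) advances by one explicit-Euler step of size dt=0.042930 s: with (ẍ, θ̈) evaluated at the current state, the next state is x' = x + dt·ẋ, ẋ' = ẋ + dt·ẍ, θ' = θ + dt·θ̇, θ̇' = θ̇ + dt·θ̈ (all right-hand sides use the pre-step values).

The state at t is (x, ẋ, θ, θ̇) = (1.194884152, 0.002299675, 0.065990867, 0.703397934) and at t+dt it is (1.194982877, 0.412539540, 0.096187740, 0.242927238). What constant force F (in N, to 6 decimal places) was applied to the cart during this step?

ẍ = (ẋ'−ẋ)/dt = (0.412539540−0.002299675)/0.042930 = 9.556018
θ̈ = (θ̇'−θ̇)/dt = (0.242927238−0.703397934)/0.042930 = -10.726082
sinθ=0.065943, cosθ=0.997823
F = (M+m)·ẍ + m·l·cosθ·θ̈ − m·l·sinθ·θ̇² = 16.351895 + -3.301805 − 0.010065 = 13.040025

F = 13.040025 N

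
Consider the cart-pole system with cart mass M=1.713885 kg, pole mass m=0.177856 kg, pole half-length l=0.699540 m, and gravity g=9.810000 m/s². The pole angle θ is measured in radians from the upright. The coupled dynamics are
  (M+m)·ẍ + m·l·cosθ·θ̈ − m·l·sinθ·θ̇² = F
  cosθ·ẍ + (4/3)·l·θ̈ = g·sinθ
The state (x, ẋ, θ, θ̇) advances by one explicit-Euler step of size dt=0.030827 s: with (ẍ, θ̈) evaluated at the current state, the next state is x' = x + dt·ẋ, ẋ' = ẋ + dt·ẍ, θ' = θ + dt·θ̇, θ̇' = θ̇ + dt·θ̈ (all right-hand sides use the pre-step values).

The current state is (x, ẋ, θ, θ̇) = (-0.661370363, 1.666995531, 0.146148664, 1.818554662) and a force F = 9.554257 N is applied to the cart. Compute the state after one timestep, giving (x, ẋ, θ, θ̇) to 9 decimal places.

sinθ=0.145628944, cosθ=0.989339280
temp = (F + m·l·θ̇²·sinθ)/(M+m) = (9.554257 + 0.059921337)/1.891741 = 5.082185319
θ̈ = (g·sinθ − cosθ·temp)/(l·(4/3 − m·cos²θ/(M+m))) = -4.145104898
ẍ = temp − m·l·θ̈·cosθ/(M+m) = 5.351897260
Euler: x'=-0.661370363+0.030827·1.666995531=-0.609981892, ẋ'=1.666995531+0.030827·5.351897260=1.831978468
       θ'=0.146148664+0.030827·1.818554662=0.202209249, θ̇'=1.818554662+0.030827·-4.145104898=1.690773513

(-0.609981892, 1.831978468, 0.202209249, 1.690773513)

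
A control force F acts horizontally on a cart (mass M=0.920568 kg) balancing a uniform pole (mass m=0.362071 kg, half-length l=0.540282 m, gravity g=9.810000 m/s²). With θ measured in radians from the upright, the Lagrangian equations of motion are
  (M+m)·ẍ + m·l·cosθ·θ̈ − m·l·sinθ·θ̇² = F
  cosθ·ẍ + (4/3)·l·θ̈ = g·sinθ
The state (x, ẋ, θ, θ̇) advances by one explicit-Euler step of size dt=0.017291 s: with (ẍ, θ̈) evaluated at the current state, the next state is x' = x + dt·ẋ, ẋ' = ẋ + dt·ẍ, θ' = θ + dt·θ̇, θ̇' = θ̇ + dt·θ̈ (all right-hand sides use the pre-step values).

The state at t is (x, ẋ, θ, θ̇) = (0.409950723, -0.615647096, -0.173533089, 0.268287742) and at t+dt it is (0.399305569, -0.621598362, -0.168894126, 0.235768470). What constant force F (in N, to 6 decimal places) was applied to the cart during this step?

ẍ = (ẋ'−ẋ)/dt = (-0.621598362−-0.615647096)/0.017291 = -0.344183
θ̈ = (θ̇'−θ̇)/dt = (0.235768470−0.268287742)/0.017291 = -1.880705
sinθ=-0.172663, cosθ=0.984981
F = (M+m)·ẍ + m·l·cosθ·θ̈ − m·l·sinθ·θ̇² = -0.441462 + -0.362379 − -0.002431 = -0.801410

F = -0.801410 N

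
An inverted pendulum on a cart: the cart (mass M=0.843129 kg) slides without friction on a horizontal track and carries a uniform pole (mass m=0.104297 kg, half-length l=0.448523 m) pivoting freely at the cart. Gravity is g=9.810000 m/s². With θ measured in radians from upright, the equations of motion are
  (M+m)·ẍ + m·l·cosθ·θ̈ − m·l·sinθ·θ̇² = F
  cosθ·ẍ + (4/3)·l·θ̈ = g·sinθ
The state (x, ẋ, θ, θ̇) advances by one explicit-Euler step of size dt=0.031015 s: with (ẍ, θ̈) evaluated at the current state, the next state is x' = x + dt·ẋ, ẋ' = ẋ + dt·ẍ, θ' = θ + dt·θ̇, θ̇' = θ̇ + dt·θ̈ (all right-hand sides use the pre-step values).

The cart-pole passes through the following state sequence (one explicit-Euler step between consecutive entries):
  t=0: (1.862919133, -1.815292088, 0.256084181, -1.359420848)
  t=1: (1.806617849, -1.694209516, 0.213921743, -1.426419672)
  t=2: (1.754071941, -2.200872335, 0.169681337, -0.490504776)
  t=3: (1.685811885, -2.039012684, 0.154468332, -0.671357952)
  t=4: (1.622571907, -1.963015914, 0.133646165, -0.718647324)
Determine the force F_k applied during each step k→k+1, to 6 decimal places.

F_0 = 3.579096 N
F_1 = -14.117958 N
F_2 = 4.673621 N
F_3 = 2.247779 N

step 0→1:
  ẍ = (ẋ'−ẋ)/dt = (-1.694209516−-1.815292088)/0.031015 = 3.904000
  θ̈ = (θ̇'−θ̇)/dt = (-1.426419672−-1.359420848)/0.031015 = -2.160207
  sinθ=0.253294, cosθ=0.967389
  F = (M+m)·ẍ + m·l·cosθ·θ̈ − m·l·sinθ·θ̇² = 3.698751 + -0.097758 − 0.021897 = 3.579096
step 1→2:
  ẍ = (ẋ'−ẋ)/dt = (-2.200872335−-1.694209516)/0.031015 = -16.336057
  θ̈ = (θ̇'−θ̇)/dt = (-0.490504776−-1.426419672)/0.031015 = 30.176202
  sinθ=0.212294, cosθ=0.977206
  F = (M+m)·ẍ + m·l·cosθ·θ̈ − m·l·sinθ·θ̇² = -15.477205 + 1.379454 − 0.020206 = -14.117958
step 2→3:
  ẍ = (ẋ'−ẋ)/dt = (-2.039012684−-2.200872335)/0.031015 = 5.218754
  θ̈ = (θ̇'−θ̇)/dt = (-0.671357952−-0.490504776)/0.031015 = -5.831152
  sinθ=0.168868, cosθ=0.985639
  F = (M+m)·ẍ + m·l·cosθ·θ̈ − m·l·sinθ·θ̇² = 4.944383 + -0.268861 − 0.001901 = 4.673621
step 3→4:
  ẍ = (ẋ'−ẋ)/dt = (-1.963015914−-2.039012684)/0.031015 = 2.450323
  θ̈ = (θ̇'−θ̇)/dt = (-0.718647324−-0.671357952)/0.031015 = -1.524726
  sinθ=0.153855, cosθ=0.988093
  F = (M+m)·ẍ + m·l·cosθ·θ̈ − m·l·sinθ·θ̇² = 2.321500 + -0.070477 − 0.003244 = 2.247779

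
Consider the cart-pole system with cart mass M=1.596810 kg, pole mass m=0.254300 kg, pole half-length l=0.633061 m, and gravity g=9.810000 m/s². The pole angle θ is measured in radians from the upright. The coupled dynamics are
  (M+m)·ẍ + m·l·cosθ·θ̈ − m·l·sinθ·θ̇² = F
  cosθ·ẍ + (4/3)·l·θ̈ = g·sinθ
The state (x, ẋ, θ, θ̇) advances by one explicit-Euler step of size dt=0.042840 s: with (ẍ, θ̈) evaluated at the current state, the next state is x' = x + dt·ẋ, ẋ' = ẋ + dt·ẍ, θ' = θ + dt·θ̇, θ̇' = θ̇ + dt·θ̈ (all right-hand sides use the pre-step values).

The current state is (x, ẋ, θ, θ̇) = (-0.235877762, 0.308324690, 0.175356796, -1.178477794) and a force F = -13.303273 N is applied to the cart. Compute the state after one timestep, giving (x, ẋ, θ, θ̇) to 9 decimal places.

(-0.222669132, -0.040981474, 0.124870807, -0.684132380)

sinθ=0.174459473, cosθ=0.984664355
temp = (F + m·l·θ̇²·sinθ)/(M+m) = (-13.303273 + 0.039005808)/1.851110 = -7.165574813
θ̈ = (g·sinθ − cosθ·temp)/(l·(4/3 − m·cos²θ/(M+m))) = 11.539342071
ẍ = temp − m·l·θ̈·cosθ/(M+m) = -8.153738652
Euler: x'=-0.235877762+0.042840·0.308324690=-0.222669132, ẋ'=0.308324690+0.042840·-8.153738652=-0.040981474
       θ'=0.175356796+0.042840·-1.178477794=0.124870807, θ̇'=-1.178477794+0.042840·11.539342071=-0.684132380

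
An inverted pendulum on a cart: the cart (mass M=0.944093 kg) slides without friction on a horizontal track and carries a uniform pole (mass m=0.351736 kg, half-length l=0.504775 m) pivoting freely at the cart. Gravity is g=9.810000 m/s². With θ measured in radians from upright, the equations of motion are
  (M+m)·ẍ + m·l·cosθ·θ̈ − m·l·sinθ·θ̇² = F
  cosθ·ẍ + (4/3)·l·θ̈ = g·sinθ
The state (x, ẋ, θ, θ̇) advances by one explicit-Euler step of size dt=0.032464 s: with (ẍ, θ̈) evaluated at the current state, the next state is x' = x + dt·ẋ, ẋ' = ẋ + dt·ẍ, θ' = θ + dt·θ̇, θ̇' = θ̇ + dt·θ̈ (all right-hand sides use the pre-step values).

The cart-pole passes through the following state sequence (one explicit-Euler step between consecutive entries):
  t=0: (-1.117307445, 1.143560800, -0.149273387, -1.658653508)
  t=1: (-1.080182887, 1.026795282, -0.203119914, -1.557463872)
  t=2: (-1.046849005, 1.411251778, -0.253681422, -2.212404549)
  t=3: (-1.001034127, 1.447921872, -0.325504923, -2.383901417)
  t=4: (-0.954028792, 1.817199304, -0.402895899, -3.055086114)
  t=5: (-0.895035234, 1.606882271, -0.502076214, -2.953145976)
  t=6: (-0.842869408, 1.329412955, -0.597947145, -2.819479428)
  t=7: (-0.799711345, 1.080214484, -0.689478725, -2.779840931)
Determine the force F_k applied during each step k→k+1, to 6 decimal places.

step 0→1:
  ẍ = (ẋ'−ẋ)/dt = (1.026795282−1.143560800)/0.032464 = -3.596769
  θ̈ = (θ̇'−θ̇)/dt = (-1.557463872−-1.658653508)/0.032464 = 3.116980
  sinθ=-0.148720, cosθ=0.988879
  F = (M+m)·ẍ + m·l·cosθ·θ̈ − m·l·sinθ·θ̇² = -4.660798 + 0.547258 − -0.072643 = -4.040897
step 1→2:
  ẍ = (ẋ'−ẋ)/dt = (1.411251778−1.026795282)/0.032464 = 11.842549
  θ̈ = (θ̇'−θ̇)/dt = (-2.212404549−-1.557463872)/0.032464 = -20.174368
  sinθ=-0.201726, cosθ=0.979442
  F = (M+m)·ẍ + m·l·cosθ·θ̈ − m·l·sinθ·θ̇² = 15.345918 + -3.508272 − -0.086879 = 11.924524
step 2→3:
  ẍ = (ẋ'−ẋ)/dt = (1.447921872−1.411251778)/0.032464 = 1.129562
  θ̈ = (θ̇'−θ̇)/dt = (-2.383901417−-2.212404549)/0.032464 = -5.282678
  sinθ=-0.250969, cosθ=0.967995
  F = (M+m)·ẍ + m·l·cosθ·θ̈ − m·l·sinθ·θ̇² = 1.463719 + -0.907908 − -0.218104 = 0.773915
step 3→4:
  ẍ = (ẋ'−ẋ)/dt = (1.817199304−1.447921872)/0.032464 = 11.374982
  θ̈ = (θ̇'−θ̇)/dt = (-3.055086114−-2.383901417)/0.032464 = -20.674738
  sinθ=-0.319787, cosθ=0.947489
  F = (M+m)·ẍ + m·l·cosθ·θ̈ − m·l·sinθ·θ̇² = 14.740032 + -3.477996 − -0.322665 = 11.584702
step 4→5:
  ẍ = (ẋ'−ẋ)/dt = (1.606882271−1.817199304)/0.032464 = -6.478469
  θ̈ = (θ̇'−θ̇)/dt = (-2.953145976−-3.055086114)/0.032464 = 3.140098
  sinθ=-0.392084, cosθ=0.919929
  F = (M+m)·ẍ + m·l·cosθ·θ̈ − m·l·sinθ·θ̇² = -8.394989 + 0.512876 − -0.649742 = -7.232371
step 5→6:
  ẍ = (ẋ'−ẋ)/dt = (1.329412955−1.606882271)/0.032464 = -8.546985
  θ̈ = (θ̇'−θ̇)/dt = (-2.819479428−-2.953145976)/0.032464 = 4.117378
  sinθ=-0.481247, cosθ=0.876585
  F = (M+m)·ẍ + m·l·cosθ·θ̈ − m·l·sinθ·θ̇² = -11.075431 + 0.640810 − -0.745164 = -9.689456
step 6→7:
  ẍ = (ẋ'−ẋ)/dt = (1.080214484−1.329412955)/0.032464 = -7.676148
  θ̈ = (θ̇'−θ̇)/dt = (-2.779840931−-2.819479428)/0.032464 = 1.220999
  sinθ=-0.562947, cosθ=0.826493
  F = (M+m)·ẍ + m·l·cosθ·θ̈ − m·l·sinθ·θ̇² = -9.946975 + 0.179172 − -0.794548 = -8.973256

F_0 = -4.040897 N
F_1 = 11.924524 N
F_2 = 0.773915 N
F_3 = 11.584702 N
F_4 = -7.232371 N
F_5 = -9.689456 N
F_6 = -8.973256 N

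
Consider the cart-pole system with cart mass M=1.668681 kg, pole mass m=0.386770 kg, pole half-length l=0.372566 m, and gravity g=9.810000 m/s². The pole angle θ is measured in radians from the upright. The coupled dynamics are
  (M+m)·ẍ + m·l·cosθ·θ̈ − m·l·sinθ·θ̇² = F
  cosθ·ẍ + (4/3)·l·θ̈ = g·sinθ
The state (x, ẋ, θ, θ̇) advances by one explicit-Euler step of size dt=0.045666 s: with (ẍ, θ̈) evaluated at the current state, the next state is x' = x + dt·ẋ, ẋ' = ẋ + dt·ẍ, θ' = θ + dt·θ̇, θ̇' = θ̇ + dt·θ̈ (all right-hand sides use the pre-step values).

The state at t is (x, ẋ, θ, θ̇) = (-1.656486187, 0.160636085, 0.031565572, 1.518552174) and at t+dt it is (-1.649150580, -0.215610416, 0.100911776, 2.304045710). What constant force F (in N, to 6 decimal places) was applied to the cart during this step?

F = -14.468182 N

ẍ = (ẋ'−ẋ)/dt = (-0.215610416−0.160636085)/0.045666 = -8.239095
θ̈ = (θ̇'−θ̇)/dt = (2.304045710−1.518552174)/0.045666 = 17.200839
sinθ=0.031560, cosθ=0.999502
F = (M+m)·ẍ + m·l·cosθ·θ̈ − m·l·sinθ·θ̇² = -16.935056 + 2.477361 − 0.010487 = -14.468182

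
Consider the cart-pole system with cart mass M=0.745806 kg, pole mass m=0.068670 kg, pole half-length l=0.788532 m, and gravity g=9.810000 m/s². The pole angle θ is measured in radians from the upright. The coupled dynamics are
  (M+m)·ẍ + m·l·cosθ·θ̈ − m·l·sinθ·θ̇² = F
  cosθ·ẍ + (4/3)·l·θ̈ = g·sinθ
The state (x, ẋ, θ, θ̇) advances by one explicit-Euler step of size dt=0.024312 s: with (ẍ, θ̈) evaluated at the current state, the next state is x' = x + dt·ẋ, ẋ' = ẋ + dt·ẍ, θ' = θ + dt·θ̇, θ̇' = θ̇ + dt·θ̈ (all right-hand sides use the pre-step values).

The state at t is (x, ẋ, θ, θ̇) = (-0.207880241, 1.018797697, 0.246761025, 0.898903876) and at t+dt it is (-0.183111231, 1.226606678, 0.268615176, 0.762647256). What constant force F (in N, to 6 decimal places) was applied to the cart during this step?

F = 6.656836 N

ẍ = (ẋ'−ẋ)/dt = (1.226606678−1.018797697)/0.024312 = 8.547589
θ̈ = (θ̇'−θ̇)/dt = (0.762647256−0.898903876)/0.024312 = -5.604501
sinθ=0.244264, cosθ=0.969709
F = (M+m)·ẍ + m·l·cosθ·θ̈ − m·l·sinθ·θ̇² = 6.961806 + -0.294283 − 0.010687 = 6.656836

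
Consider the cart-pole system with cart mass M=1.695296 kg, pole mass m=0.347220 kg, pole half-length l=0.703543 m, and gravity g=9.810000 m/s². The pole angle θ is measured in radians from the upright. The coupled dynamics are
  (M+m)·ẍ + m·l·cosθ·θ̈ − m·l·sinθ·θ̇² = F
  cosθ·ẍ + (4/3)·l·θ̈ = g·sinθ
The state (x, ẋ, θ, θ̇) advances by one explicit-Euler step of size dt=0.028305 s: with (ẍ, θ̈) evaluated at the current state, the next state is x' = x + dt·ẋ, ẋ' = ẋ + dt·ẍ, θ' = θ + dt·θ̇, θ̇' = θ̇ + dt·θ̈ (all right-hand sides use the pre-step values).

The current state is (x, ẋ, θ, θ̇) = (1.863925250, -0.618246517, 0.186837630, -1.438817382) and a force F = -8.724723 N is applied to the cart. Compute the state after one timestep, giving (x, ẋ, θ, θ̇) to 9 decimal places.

(1.846425782, -0.762009751, 0.146111904, -1.233244088)

sinθ=0.185752495, cosθ=0.982596566
temp = (F + m·l·θ̇²·sinθ)/(M+m) = (-8.724723 + 0.093938017)/2.042516 = -4.225565422
θ̈ = (g·sinθ − cosθ·temp)/(l·(4/3 − m·cos²θ/(M+m))) = 7.262790819
ẍ = temp − m·l·θ̈·cosθ/(M+m) = -5.079075571
Euler: x'=1.863925250+0.028305·-0.618246517=1.846425782, ẋ'=-0.618246517+0.028305·-5.079075571=-0.762009751
       θ'=0.186837630+0.028305·-1.438817382=0.146111904, θ̇'=-1.438817382+0.028305·7.262790819=-1.233244088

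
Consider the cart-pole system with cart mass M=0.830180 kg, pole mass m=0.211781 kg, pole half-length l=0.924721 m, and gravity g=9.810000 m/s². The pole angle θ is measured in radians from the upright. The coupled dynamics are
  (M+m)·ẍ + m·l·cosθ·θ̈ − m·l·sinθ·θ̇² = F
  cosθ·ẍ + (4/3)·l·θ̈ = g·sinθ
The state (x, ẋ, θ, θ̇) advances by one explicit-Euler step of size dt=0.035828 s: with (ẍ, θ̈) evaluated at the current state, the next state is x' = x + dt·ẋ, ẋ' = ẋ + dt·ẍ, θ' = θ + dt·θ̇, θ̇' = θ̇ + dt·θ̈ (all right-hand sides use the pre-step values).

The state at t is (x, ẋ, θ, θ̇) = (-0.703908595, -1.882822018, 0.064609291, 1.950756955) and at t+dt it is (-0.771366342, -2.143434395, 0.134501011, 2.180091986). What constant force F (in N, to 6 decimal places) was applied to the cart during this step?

ẍ = (ẋ'−ẋ)/dt = (-2.143434395−-1.882822018)/0.035828 = -7.273986
θ̈ = (θ̇'−θ̇)/dt = (2.180091986−1.950756955)/0.035828 = 6.401000
sinθ=0.064564, cosθ=0.997914
F = (M+m)·ẍ + m·l·cosθ·θ̈ − m·l·sinθ·θ̇² = -7.579210 + 1.250946 − 0.048117 = -6.376381

F = -6.376381 N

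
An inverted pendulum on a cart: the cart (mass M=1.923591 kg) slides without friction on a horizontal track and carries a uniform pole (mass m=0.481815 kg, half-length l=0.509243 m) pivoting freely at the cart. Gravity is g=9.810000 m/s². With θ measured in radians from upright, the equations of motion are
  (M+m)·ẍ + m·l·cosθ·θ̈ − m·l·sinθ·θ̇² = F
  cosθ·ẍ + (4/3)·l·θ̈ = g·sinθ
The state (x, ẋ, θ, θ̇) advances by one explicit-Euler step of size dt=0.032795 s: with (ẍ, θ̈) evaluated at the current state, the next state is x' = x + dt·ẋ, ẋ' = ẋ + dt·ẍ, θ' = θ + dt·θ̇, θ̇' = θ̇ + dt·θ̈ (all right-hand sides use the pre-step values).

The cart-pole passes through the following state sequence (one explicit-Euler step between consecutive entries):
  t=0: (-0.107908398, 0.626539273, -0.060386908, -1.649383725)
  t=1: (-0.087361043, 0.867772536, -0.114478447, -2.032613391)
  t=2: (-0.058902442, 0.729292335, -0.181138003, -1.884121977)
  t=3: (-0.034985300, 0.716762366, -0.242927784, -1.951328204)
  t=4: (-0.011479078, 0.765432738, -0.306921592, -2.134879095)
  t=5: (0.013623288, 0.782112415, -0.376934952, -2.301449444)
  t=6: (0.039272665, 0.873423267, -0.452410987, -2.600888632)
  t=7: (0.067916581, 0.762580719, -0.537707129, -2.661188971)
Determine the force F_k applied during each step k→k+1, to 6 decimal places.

step 0→1:
  ẍ = (ẋ'−ẋ)/dt = (0.867772536−0.626539273)/0.032795 = 7.355794
  θ̈ = (θ̇'−θ̇)/dt = (-2.032613391−-1.649383725)/0.032795 = -11.685613
  sinθ=-0.060350, cosθ=0.998177
  F = (M+m)·ẍ + m·l·cosθ·θ̈ − m·l·sinθ·θ̇² = 17.693671 + -2.861966 − -0.040284 = 14.871988
step 1→2:
  ẍ = (ẋ'−ẋ)/dt = (0.729292335−0.867772536)/0.032795 = -4.222601
  θ̈ = (θ̇'−θ̇)/dt = (-1.884121977−-2.032613391)/0.032795 = 4.527867
  sinθ=-0.114229, cosθ=0.993454
  F = (M+m)·ẍ + m·l·cosθ·θ̈ − m·l·sinθ·θ̇² = -10.157070 + 1.103690 − -0.115795 = -8.937585
step 2→3:
  ẍ = (ẋ'−ẋ)/dt = (0.716762366−0.729292335)/0.032795 = -0.382069
  θ̈ = (θ̇'−θ̇)/dt = (-1.951328204−-1.884121977)/0.032795 = -2.049283
  sinθ=-0.180149, cosθ=0.983639
  F = (M+m)·ẍ + m·l·cosθ·θ̈ − m·l·sinθ·θ̇² = -0.919032 + -0.494588 − -0.156912 = -1.256708
step 3→4:
  ẍ = (ẋ'−ẋ)/dt = (0.765432738−0.716762366)/0.032795 = 1.484079
  θ̈ = (θ̇'−θ̇)/dt = (-2.134879095−-1.951328204)/0.032795 = -5.596917
  sinθ=-0.240545, cosθ=0.970638
  F = (M+m)·ẍ + m·l·cosθ·θ̈ − m·l·sinθ·θ̇² = 3.569813 + -1.332943 − -0.224731 = 2.461601
step 4→5:
  ẍ = (ẋ'−ẋ)/dt = (0.782112415−0.765432738)/0.032795 = 0.508604
  θ̈ = (θ̇'−θ̇)/dt = (-2.301449444−-2.134879095)/0.032795 = -5.079139
  sinθ=-0.302126, cosθ=0.953268
  F = (M+m)·ẍ + m·l·cosθ·θ̈ − m·l·sinθ·θ̇² = 1.223400 + -1.187984 − -0.337862 = 0.373278
step 5→6:
  ẍ = (ẋ'−ẋ)/dt = (0.873423267−0.782112415)/0.032795 = 2.784292
  θ̈ = (θ̇'−θ̇)/dt = (-2.600888632−-2.301449444)/0.032795 = -9.130635
  sinθ=-0.368072, cosθ=0.929797
  F = (M+m)·ẍ + m·l·cosθ·θ̈ − m·l·sinθ·θ̇² = 6.697352 + -2.083026 − -0.478345 = 5.092672
step 6→7:
  ẍ = (ẋ'−ẋ)/dt = (0.762580719−0.873423267)/0.032795 = -3.379861
  θ̈ = (θ̇'−θ̇)/dt = (-2.661188971−-2.600888632)/0.032795 = -1.838705
  sinθ=-0.437135, cosθ=0.899396
  F = (M+m)·ẍ + m·l·cosθ·θ̈ − m·l·sinθ·θ̇² = -8.129938 + -0.405759 − -0.725546 = -7.810152

F_0 = 14.871988 N
F_1 = -8.937585 N
F_2 = -1.256708 N
F_3 = 2.461601 N
F_4 = 0.373278 N
F_5 = 5.092672 N
F_6 = -7.810152 N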